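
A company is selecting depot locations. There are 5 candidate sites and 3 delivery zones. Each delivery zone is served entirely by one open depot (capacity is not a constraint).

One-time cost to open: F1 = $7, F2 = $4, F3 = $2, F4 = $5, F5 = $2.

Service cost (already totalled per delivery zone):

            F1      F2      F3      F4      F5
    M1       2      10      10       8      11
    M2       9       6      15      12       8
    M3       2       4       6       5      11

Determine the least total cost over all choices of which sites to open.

Minimum total cost: 20

For any fixed open set, each delivery zone goes to its cheapest open site; total = fixed + service.
{F1}: M1→F1 2, M2→F1 9, M3→F1 2. Service 13; fixed 7; total 20.
{F1, F2}: service 10 + fixed 11 = 21
{F1, F5}: service 12 + fixed 9 = 21
{F1, F2, F3, F4, F5}: M1→F1 2, M2→F2 6, M3→F1 2. Service 10; fixed 20; total 30.
No other subset beats 20.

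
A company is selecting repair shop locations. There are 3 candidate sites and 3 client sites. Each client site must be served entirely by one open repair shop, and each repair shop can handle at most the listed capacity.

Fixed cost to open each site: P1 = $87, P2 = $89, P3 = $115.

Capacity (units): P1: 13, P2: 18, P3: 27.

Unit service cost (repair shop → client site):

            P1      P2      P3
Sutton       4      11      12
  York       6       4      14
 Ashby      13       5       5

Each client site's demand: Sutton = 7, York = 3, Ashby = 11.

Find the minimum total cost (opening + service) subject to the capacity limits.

Minimum total cost: 271

Open {P1, P2}: Sutton→P1 4·7=28, York→P2 4·3=12, Ashby→P2 5·11=55.
Loads: P1 carries 7/13, P2 carries 14/18. Service 95; fixed 176; total 271.
Next best feasible plan costs 277.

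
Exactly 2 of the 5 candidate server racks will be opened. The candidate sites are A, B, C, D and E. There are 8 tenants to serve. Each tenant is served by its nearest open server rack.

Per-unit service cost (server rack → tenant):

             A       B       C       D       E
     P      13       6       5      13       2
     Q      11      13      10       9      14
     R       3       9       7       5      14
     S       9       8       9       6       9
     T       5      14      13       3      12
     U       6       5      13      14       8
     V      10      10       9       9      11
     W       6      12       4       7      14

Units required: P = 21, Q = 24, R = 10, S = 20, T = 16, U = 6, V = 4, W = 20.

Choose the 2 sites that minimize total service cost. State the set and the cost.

Choose D and E; total service cost 700.

With exactly 2 open, each tenant uses its cheapest among the chosen.
{D, E}: P→E 2·21=42, Q→D 9·24=216, R→D 5·10=50, S→D 6·20=120, T→D 3·16=48, U→E 8·6=48, V→D 9·4=36, W→D 7·20=140. Service cost 700.
{C, D}: service cost 733
{B, D}: service cost 766
Among all 10 size-2 choices, {D, E} is lowest.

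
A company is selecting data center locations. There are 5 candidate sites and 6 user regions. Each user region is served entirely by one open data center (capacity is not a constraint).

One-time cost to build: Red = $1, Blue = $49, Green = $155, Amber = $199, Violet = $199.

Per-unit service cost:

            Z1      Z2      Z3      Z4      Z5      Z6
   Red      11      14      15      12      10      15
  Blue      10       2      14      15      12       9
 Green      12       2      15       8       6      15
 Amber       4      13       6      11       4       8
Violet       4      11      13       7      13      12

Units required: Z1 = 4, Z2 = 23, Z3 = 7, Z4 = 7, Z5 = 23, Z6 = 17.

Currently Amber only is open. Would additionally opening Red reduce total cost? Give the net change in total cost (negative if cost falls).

No — net change +1 (cost rises by 1).

Current service cost with {Amber}: 662.
Adding Red: each user region re-picks its cheapest; new service cost 662, saving 0.
Extra fixed cost: 1. Net change = 1 − 0 = 1.
(Totals: 861 → 862.)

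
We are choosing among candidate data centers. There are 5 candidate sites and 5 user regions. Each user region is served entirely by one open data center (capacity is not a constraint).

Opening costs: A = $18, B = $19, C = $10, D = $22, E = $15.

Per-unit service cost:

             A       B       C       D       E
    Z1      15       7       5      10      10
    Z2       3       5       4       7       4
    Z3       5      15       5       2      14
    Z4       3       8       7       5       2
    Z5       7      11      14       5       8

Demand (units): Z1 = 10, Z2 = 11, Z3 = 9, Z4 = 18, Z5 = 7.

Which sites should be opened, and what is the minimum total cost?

Open C, D and E; minimum total cost 230.

For any fixed open set, each user region goes to its cheapest open site; total = fixed + service.
{C, D, E}: Z1→C 5·10=50, Z2→C 4·11=44, Z3→D 2·9=18, Z4→E 2·18=36, Z5→D 5·7=35. Service 183; fixed 47; total 230.
{A, C, D, E}: service 172 + fixed 65 = 237
{A, C, D}: Z1→C 5·10=50, Z2→A 3·11=33, Z3→D 2·9=18, Z4→A 3·18=54, Z5→D 5·7=35. Service 190; fixed 50; total 240.
{A, B, C, D, E}: service 172 + fixed 84 = 256
No other subset beats 230.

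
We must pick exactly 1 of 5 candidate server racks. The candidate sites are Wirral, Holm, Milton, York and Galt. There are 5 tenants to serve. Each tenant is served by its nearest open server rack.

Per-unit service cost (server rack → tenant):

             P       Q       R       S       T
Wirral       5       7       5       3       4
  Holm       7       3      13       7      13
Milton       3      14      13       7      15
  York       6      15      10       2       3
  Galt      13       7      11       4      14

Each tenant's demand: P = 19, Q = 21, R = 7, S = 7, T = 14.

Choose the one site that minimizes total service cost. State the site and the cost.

Choose Wirral only; total service cost 354.

With exactly 1 open, each tenant uses its cheapest among the chosen.
{Wirral}: P→Wirral 5·19=95, Q→Wirral 7·21=147, R→Wirral 5·7=35, S→Wirral 3·7=21, T→Wirral 4·14=56. Service cost 354.
{Holm}: service cost 518
{York}: service cost 555
Among all 5 size-1 choices, {Wirral} is lowest.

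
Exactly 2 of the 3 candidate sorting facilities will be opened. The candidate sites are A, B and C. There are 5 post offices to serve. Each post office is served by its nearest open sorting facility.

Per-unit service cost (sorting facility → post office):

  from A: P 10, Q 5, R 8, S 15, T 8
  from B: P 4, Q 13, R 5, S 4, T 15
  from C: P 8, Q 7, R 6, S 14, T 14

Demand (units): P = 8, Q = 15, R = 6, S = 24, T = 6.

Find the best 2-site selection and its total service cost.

Choose A and B; total service cost 281.

With exactly 2 open, each post office uses its cheapest among the chosen.
{A, B}: P→B 4·8=32, Q→A 5·15=75, R→B 5·6=30, S→B 4·24=96, T→A 8·6=48. Service cost 281.
{B, C}: service cost 347
{A, C}: service cost 559
Among all 3 size-2 choices, {A, B} is lowest.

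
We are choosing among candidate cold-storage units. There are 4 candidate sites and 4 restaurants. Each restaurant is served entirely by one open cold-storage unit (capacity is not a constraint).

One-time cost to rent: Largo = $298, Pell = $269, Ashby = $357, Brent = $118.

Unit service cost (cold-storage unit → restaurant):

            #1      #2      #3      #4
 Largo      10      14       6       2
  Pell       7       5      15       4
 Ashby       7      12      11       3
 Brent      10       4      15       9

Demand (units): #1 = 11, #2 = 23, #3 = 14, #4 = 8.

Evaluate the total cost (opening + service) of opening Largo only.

Each restaurant is assigned to its cheapest site among the open ones.
{Largo}: #1→Largo 10·11=110, #2→Largo 14·23=322, #3→Largo 6·14=84, #4→Largo 2·8=16. Service 532; fixed 298; total 830.

Total cost: 830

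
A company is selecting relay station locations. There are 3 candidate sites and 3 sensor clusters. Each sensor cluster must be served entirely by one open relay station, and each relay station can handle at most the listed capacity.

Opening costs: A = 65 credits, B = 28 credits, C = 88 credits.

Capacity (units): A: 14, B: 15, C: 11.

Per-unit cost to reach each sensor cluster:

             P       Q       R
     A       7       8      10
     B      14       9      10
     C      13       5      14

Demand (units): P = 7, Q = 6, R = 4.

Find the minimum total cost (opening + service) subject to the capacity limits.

Open {A, B}: P→A 7·7=49, Q→A 8·6=48, R→B 10·4=40.
Loads: A carries 13/14, B carries 4/15. Service 137; fixed 93; total 230.
Next best feasible plan costs 236.

Minimum total cost: 230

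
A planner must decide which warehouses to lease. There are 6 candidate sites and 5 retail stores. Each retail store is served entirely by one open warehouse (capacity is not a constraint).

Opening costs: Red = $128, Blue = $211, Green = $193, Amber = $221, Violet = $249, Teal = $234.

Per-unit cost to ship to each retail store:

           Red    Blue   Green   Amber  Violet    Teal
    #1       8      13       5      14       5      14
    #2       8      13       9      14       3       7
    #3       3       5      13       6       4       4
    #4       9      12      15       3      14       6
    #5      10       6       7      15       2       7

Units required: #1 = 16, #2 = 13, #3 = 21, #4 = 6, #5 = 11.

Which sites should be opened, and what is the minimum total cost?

Open Violet only; minimum total cost 558.

For any fixed open set, each retail store goes to its cheapest open site; total = fixed + service.
{Violet}: #1→Violet 5·16=80, #2→Violet 3·13=39, #3→Violet 4·21=84, #4→Violet 14·6=84, #5→Violet 2·11=22. Service 309; fixed 249; total 558.
{Red}: #1→Red 8·16=128, #2→Red 8·13=104, #3→Red 3·21=63, #4→Red 9·6=54, #5→Red 10·11=110. Service 459; fixed 128; total 587.
{Red, Violet}: service 258 + fixed 377 = 635
{Red, Blue, Green, Amber, Violet, Teal}: #1→Green 5·16=80, #2→Violet 3·13=39, #3→Red 3·21=63, #4→Amber 3·6=18, #5→Violet 2·11=22. Service 222; fixed 1236; total 1458.
No other subset beats 558.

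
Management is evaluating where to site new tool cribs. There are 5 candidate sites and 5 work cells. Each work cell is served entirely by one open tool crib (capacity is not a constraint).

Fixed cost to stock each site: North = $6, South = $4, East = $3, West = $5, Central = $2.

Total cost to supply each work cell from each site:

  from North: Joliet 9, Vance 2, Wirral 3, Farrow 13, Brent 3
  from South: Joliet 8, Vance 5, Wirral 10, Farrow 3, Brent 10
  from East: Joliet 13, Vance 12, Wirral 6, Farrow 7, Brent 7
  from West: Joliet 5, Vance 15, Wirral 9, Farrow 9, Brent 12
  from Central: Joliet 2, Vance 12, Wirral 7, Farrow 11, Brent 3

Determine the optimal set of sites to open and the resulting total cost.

For any fixed open set, each work cell goes to its cheapest open site; total = fixed + service.
{North, South, Central}: Joliet→Central 2, Vance→North 2, Wirral→North 3, Farrow→South 3, Brent→North 3. Service 13; fixed 12; total 25.
{South, Central}: Joliet→Central 2, Vance→South 5, Wirral→Central 7, Farrow→South 3, Brent→Central 3. Service 20; fixed 6; total 26.
{North, South, East, Central}: Joliet→Central 2, Vance→North 2, Wirral→North 3, Farrow→South 3, Brent→North 3. Service 13; fixed 15; total 28.
{North, South, East, West, Central}: Joliet→Central 2, Vance→North 2, Wirral→North 3, Farrow→South 3, Brent→North 3. Service 13; fixed 20; total 33.
No other subset beats 25.

Open North, South and Central; minimum total cost 25.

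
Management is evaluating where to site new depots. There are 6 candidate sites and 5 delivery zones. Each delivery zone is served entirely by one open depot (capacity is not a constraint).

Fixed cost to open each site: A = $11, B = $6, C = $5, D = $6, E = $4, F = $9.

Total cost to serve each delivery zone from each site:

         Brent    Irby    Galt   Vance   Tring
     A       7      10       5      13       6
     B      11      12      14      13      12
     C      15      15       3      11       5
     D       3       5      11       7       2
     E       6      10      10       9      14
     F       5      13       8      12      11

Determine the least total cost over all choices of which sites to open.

Minimum total cost: 31

For any fixed open set, each delivery zone goes to its cheapest open site; total = fixed + service.
{C, D}: Brent→D 3, Irby→D 5, Galt→C 3, Vance→D 7, Tring→D 2. Service 20; fixed 11; total 31.
{D}: service 28 + fixed 6 = 34
{C, D, E}: Brent→D 3, Irby→D 5, Galt→C 3, Vance→D 7, Tring→D 2. Service 20; fixed 15; total 35.
{A, B, C, D, E, F}: service 20 + fixed 41 = 61
No other subset beats 31.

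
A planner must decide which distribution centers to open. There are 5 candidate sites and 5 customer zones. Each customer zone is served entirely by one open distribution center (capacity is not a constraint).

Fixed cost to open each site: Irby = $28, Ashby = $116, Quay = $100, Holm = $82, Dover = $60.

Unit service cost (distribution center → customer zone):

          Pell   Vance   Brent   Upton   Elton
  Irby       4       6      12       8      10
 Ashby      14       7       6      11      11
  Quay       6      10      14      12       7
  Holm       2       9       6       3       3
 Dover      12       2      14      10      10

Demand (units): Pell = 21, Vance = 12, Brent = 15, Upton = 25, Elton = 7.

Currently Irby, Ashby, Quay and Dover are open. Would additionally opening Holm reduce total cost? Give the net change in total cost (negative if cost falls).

Current service cost with {Irby, Ashby, Quay, Dover}: 447.
Adding Holm: each customer zone re-picks its cheapest; new service cost 252, saving 195.
Extra fixed cost: 82. Net change = 82 − 195 = -113.
(Totals: 751 → 638.)

Yes — net change −113 (cost falls by 113).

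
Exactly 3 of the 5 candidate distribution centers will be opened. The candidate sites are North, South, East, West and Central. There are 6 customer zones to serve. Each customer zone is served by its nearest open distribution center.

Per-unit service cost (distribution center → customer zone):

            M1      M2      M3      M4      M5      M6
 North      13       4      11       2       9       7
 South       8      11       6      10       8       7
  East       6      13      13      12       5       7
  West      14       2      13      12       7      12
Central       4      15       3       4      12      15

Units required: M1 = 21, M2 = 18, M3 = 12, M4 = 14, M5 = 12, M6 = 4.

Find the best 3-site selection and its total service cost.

Choose North, West and Central; total service cost 296.

With exactly 3 open, each customer zone uses its cheapest among the chosen.
{North, West, Central}: M1→Central 4·21=84, M2→West 2·18=36, M3→Central 3·12=36, M4→North 2·14=28, M5→West 7·12=84, M6→North 7·4=28. Service cost 296.
{East, West, Central}: service cost 300
{North, East, Central}: service cost 308
Among all 10 size-3 choices, {North, West, Central} is lowest.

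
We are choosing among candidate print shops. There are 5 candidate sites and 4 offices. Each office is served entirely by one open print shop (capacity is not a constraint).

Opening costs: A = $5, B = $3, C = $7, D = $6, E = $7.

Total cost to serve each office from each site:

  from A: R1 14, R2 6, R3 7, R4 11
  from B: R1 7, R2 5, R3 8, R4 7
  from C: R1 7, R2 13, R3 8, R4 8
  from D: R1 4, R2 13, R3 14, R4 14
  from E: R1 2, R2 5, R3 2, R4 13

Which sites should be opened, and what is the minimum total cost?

For any fixed open set, each office goes to its cheapest open site; total = fixed + service.
{B, E}: R1→E 2, R2→B 5, R3→E 2, R4→B 7. Service 16; fixed 10; total 26.
{E}: service 22 + fixed 7 = 29
{B}: service 27 + fixed 3 = 30
{A, B, C, D, E}: R1→E 2, R2→B 5, R3→E 2, R4→B 7. Service 16; fixed 28; total 44.
No other subset beats 26.

Open B and E; minimum total cost 26.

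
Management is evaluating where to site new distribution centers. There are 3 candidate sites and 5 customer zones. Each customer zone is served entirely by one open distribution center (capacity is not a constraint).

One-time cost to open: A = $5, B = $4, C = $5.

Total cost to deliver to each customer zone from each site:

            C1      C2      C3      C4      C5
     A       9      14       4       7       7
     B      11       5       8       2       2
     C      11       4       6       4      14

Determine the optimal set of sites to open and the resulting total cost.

Open A and B; minimum total cost 31.

For any fixed open set, each customer zone goes to its cheapest open site; total = fixed + service.
{A, B}: C1→A 9, C2→B 5, C3→A 4, C4→B 2, C5→B 2. Service 22; fixed 9; total 31.
{B}: C1→B 11, C2→B 5, C3→B 8, C4→B 2, C5→B 2. Service 28; fixed 4; total 32.
{B, C}: service 25 + fixed 9 = 34
{A, B, C}: service 21 + fixed 14 = 35
(All 7 nonempty subsets were checked; A and B is lowest.)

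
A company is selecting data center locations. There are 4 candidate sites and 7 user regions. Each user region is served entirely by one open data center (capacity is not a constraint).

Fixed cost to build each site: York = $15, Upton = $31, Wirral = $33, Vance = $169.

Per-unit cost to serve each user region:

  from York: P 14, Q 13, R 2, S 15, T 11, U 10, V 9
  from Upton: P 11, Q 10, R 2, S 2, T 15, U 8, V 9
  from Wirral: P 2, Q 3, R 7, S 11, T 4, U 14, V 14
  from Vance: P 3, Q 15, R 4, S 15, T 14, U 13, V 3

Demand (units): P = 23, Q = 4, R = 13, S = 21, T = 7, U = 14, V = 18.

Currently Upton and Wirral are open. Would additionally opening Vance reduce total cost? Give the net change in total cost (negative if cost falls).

No — net change +61 (cost rises by 61).

Current service cost with {Upton, Wirral}: 428.
Adding Vance: each user region re-picks its cheapest; new service cost 320, saving 108.
Extra fixed cost: 169. Net change = 169 − 108 = 61.
(Totals: 492 → 553.)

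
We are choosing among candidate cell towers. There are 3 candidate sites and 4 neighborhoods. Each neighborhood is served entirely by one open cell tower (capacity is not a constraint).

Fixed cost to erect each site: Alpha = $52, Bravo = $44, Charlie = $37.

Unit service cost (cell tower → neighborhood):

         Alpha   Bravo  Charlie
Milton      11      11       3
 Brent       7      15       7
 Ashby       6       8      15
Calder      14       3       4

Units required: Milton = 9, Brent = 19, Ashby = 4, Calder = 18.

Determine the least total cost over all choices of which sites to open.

Minimum total cost: 327

For any fixed open set, each neighborhood goes to its cheapest open site; total = fixed + service.
{Bravo, Charlie}: Milton→Charlie 3·9=27, Brent→Charlie 7·19=133, Ashby→Bravo 8·4=32, Calder→Bravo 3·18=54. Service 246; fixed 81; total 327.
{Charlie}: service 292 + fixed 37 = 329
{Alpha, Charlie}: service 256 + fixed 89 = 345
{Alpha, Bravo, Charlie}: Milton→Charlie 3·9=27, Brent→Alpha 7·19=133, Ashby→Alpha 6·4=24, Calder→Bravo 3·18=54. Service 238; fixed 133; total 371.
(All 7 nonempty subsets were checked; Bravo and Charlie is lowest.)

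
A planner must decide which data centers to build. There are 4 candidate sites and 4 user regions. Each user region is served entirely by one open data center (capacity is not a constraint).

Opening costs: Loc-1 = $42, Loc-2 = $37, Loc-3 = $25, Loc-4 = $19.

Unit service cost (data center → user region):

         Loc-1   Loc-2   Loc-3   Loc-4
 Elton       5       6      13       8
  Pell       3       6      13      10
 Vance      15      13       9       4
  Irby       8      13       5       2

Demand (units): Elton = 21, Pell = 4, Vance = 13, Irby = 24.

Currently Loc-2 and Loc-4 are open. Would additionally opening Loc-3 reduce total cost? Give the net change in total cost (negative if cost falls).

Current service cost with {Loc-2, Loc-4}: 250.
Adding Loc-3: each user region re-picks its cheapest; new service cost 250, saving 0.
Extra fixed cost: 25. Net change = 25 − 0 = 25.
(Totals: 306 → 331.)

No — net change +25 (cost rises by 25).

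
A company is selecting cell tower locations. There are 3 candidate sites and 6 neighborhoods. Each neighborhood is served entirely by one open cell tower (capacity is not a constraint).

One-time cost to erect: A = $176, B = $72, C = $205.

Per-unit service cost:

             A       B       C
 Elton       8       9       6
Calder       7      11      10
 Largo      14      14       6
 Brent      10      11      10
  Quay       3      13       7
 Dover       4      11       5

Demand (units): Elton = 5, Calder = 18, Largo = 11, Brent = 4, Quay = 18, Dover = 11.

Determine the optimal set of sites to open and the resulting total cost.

Open A only; minimum total cost 634.

For any fixed open set, each neighborhood goes to its cheapest open site; total = fixed + service.
{A}: Elton→A 8·5=40, Calder→A 7·18=126, Largo→A 14·11=154, Brent→A 10·4=40, Quay→A 3·18=54, Dover→A 4·11=44. Service 458; fixed 176; total 634.
{C}: service 497 + fixed 205 = 702
{A, B}: service 458 + fixed 248 = 706
{A, B, C}: service 360 + fixed 453 = 813
No other subset beats 634.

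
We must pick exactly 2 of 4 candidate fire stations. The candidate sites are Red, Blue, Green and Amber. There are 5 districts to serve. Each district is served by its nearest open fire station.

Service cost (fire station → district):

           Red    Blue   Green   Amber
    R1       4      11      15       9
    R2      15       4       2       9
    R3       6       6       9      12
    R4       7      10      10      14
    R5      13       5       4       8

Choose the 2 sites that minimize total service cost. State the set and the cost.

With exactly 2 open, each district uses its cheapest among the chosen.
{Red, Green}: R1→Red 4, R2→Green 2, R3→Red 6, R4→Red 7, R5→Green 4. Service cost 23.
{Red, Blue}: service cost 26
{Blue, Green}: service cost 33
Among all 6 size-2 choices, {Red, Green} is lowest.

Choose Red and Green; total service cost 23.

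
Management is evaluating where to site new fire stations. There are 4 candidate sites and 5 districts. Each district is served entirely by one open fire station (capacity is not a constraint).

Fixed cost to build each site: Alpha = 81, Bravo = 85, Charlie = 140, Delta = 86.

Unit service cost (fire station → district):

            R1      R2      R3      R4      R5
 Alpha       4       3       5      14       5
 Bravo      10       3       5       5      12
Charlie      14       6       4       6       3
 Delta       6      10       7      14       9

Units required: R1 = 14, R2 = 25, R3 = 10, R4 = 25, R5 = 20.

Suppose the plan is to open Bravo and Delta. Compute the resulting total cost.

Total cost: 685

Each district is assigned to its cheapest site among the open ones.
{Bravo, Delta}: R1→Delta 6·14=84, R2→Bravo 3·25=75, R3→Bravo 5·10=50, R4→Bravo 5·25=125, R5→Delta 9·20=180. Service 514; fixed 171; total 685.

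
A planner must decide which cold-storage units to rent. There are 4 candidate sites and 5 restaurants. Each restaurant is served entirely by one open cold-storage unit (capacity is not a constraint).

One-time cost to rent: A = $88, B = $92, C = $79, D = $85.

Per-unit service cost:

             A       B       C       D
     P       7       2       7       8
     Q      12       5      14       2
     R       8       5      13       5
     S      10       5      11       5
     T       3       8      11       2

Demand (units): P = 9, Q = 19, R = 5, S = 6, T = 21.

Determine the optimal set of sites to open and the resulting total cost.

For any fixed open set, each restaurant goes to its cheapest open site; total = fixed + service.
{D}: P→D 8·9=72, Q→D 2·19=38, R→D 5·5=25, S→D 5·6=30, T→D 2·21=42. Service 207; fixed 85; total 292.
{B, D}: P→B 2·9=18, Q→D 2·19=38, R→B 5·5=25, S→B 5·6=30, T→D 2·21=42. Service 153; fixed 177; total 330.
{C, D}: service 198 + fixed 164 = 362
{A, B, C, D}: service 153 + fixed 344 = 497
No other subset beats 292.

Open D only; minimum total cost 292.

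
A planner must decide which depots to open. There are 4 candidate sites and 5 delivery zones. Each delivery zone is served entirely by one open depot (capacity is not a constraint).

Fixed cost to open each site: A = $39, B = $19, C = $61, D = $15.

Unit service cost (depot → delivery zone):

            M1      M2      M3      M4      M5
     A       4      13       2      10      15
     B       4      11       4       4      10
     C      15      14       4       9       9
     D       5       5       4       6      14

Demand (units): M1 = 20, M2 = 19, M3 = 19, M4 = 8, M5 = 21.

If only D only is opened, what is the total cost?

Total cost: 628

Each delivery zone is assigned to its cheapest site among the open ones.
{D}: M1→D 5·20=100, M2→D 5·19=95, M3→D 4·19=76, M4→D 6·8=48, M5→D 14·21=294. Service 613; fixed 15; total 628.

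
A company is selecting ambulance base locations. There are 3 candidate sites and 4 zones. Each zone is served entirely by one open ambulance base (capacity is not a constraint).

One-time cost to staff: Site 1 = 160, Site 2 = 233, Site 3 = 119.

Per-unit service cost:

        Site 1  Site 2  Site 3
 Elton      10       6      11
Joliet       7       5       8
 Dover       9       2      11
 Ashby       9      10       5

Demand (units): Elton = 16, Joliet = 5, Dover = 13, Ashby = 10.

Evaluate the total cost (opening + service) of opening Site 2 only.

Total cost: 480

Each zone is assigned to its cheapest site among the open ones.
{Site 2}: Elton→Site 2 6·16=96, Joliet→Site 2 5·5=25, Dover→Site 2 2·13=26, Ashby→Site 2 10·10=100. Service 247; fixed 233; total 480.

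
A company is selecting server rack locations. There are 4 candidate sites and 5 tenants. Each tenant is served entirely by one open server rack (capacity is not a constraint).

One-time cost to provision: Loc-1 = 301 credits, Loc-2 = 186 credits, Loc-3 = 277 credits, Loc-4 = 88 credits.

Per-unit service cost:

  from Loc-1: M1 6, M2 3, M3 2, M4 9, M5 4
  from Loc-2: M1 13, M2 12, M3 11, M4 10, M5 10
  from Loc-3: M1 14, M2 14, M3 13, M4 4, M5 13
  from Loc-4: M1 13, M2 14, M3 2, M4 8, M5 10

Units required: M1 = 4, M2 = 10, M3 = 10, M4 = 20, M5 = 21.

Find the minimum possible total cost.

For any fixed open set, each tenant goes to its cheapest open site; total = fixed + service.
{Loc-1}: M1→Loc-1 6·4=24, M2→Loc-1 3·10=30, M3→Loc-1 2·10=20, M4→Loc-1 9·20=180, M5→Loc-1 4·21=84. Service 338; fixed 301; total 639.
{Loc-4}: M1→Loc-4 13·4=52, M2→Loc-4 14·10=140, M3→Loc-4 2·10=20, M4→Loc-4 8·20=160, M5→Loc-4 10·21=210. Service 582; fixed 88; total 670.
{Loc-1, Loc-4}: service 318 + fixed 389 = 707
{Loc-1, Loc-2, Loc-3, Loc-4}: service 238 + fixed 852 = 1090
(All 15 nonempty subsets were checked; Loc-1 only is lowest.)

Minimum total cost: 639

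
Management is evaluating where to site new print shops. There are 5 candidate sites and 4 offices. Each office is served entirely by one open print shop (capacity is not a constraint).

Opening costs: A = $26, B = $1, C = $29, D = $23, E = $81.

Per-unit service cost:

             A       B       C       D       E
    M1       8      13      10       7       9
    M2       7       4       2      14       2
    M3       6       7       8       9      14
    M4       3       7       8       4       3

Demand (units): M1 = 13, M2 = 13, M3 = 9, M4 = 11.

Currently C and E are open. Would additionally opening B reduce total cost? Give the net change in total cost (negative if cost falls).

Current service cost with {C, E}: 248.
Adding B: each office re-picks its cheapest; new service cost 239, saving 9.
Extra fixed cost: 1. Net change = 1 − 9 = -8.
(Totals: 358 → 350.)

Yes — net change −8 (cost falls by 8).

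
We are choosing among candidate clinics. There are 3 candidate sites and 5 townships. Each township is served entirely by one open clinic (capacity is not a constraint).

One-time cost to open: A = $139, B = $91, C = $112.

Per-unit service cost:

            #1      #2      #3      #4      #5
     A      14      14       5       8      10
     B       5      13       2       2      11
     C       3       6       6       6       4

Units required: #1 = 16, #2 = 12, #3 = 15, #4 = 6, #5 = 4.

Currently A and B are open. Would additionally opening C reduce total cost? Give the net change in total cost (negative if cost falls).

Yes — net change −28 (cost falls by 28).

Current service cost with {A, B}: 318.
Adding C: each township re-picks its cheapest; new service cost 178, saving 140.
Extra fixed cost: 112. Net change = 112 − 140 = -28.
(Totals: 548 → 520.)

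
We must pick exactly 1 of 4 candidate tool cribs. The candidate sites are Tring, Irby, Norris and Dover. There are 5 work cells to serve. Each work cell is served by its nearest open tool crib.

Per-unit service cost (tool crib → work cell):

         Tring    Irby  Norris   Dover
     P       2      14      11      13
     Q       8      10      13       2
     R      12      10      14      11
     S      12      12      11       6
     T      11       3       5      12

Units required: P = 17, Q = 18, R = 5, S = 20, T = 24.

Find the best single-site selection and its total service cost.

With exactly 1 open, each work cell uses its cheapest among the chosen.
{Dover}: P→Dover 13·17=221, Q→Dover 2·18=36, R→Dover 11·5=55, S→Dover 6·20=120, T→Dover 12·24=288. Service cost 720.
{Tring}: service cost 742
{Irby}: service cost 780
Among all 4 size-1 choices, {Dover} is lowest.

Choose Dover only; total service cost 720.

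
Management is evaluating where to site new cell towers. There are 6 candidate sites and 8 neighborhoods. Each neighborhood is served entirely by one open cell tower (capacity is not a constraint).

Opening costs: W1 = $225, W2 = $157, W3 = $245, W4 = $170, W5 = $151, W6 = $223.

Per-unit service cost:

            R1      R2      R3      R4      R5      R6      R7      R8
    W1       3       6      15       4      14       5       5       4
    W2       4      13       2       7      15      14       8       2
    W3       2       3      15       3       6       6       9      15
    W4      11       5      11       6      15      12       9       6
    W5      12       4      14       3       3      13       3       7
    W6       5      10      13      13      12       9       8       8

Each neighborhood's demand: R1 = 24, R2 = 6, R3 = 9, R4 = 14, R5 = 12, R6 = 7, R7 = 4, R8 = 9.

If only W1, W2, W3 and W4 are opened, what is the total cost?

Total cost: 1068

Each neighborhood is assigned to its cheapest site among the open ones.
{W1, W2, W3, W4}: R1→W3 2·24=48, R2→W3 3·6=18, R3→W2 2·9=18, R4→W3 3·14=42, R5→W3 6·12=72, R6→W1 5·7=35, R7→W1 5·4=20, R8→W2 2·9=18. Service 271; fixed 797; total 1068.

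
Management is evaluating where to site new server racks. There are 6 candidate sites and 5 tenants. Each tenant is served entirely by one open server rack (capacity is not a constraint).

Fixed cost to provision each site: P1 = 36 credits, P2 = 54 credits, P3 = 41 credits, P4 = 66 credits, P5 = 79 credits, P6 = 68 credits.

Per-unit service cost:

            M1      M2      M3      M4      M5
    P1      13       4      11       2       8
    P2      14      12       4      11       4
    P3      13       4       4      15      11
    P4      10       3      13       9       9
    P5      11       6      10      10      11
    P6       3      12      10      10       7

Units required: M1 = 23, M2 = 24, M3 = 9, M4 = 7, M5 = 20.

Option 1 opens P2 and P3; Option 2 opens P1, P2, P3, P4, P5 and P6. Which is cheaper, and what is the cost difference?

Option 2 is cheaper by 68.

Option 1: {P2, P3}: M1→P3 13·23=299, M2→P3 4·24=96, M3→P2 4·9=36, M4→P2 11·7=77, M5→P2 4·20=80. Service 588; fixed 95; total 683.
Option 2: {P1, P2, P3, P4, P5, P6}: M1→P6 3·23=69, M2→P4 3·24=72, M3→P2 4·9=36, M4→P1 2·7=14, M5→P2 4·20=80. Service 271; fixed 344; total 615.
Difference: |683 − 615| = 68.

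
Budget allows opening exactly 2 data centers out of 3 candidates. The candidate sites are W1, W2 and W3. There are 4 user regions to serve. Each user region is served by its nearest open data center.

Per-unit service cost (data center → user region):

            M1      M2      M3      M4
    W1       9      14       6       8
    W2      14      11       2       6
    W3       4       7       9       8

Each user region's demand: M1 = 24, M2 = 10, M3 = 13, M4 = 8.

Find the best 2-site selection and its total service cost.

Choose W2 and W3; total service cost 240.

With exactly 2 open, each user region uses its cheapest among the chosen.
{W2, W3}: M1→W3 4·24=96, M2→W3 7·10=70, M3→W2 2·13=26, M4→W2 6·8=48. Service cost 240.
{W1, W3}: service cost 308
{W1, W2}: service cost 400
Among all 3 size-2 choices, {W2, W3} is lowest.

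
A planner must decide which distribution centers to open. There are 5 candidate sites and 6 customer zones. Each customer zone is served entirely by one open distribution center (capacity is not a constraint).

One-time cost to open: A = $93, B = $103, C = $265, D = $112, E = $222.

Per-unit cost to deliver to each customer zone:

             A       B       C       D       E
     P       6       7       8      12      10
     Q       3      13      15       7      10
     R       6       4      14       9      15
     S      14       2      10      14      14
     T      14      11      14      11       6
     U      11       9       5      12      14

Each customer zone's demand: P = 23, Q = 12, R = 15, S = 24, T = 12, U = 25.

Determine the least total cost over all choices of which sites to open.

Minimum total cost: 835

For any fixed open set, each customer zone goes to its cheapest open site; total = fixed + service.
{A, B}: P→A 6·23=138, Q→A 3·12=36, R→B 4·15=60, S→B 2·24=48, T→B 11·12=132, U→B 9·25=225. Service 639; fixed 196; total 835.
{B}: service 782 + fixed 103 = 885
{B, D}: service 710 + fixed 215 = 925
{A, B, C, D, E}: service 479 + fixed 795 = 1274
No other subset beats 835.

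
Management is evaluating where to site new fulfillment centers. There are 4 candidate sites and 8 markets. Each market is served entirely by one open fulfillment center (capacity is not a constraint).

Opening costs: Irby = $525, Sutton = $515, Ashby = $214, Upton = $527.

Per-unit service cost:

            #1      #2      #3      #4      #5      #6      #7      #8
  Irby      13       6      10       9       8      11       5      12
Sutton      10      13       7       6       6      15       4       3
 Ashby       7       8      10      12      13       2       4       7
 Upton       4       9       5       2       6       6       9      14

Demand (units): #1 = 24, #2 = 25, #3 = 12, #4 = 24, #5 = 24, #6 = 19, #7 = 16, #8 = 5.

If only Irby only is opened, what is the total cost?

Total cost: 1864

Each market is assigned to its cheapest site among the open ones.
{Irby}: #1→Irby 13·24=312, #2→Irby 6·25=150, #3→Irby 10·12=120, #4→Irby 9·24=216, #5→Irby 8·24=192, #6→Irby 11·19=209, #7→Irby 5·16=80, #8→Irby 12·5=60. Service 1339; fixed 525; total 1864.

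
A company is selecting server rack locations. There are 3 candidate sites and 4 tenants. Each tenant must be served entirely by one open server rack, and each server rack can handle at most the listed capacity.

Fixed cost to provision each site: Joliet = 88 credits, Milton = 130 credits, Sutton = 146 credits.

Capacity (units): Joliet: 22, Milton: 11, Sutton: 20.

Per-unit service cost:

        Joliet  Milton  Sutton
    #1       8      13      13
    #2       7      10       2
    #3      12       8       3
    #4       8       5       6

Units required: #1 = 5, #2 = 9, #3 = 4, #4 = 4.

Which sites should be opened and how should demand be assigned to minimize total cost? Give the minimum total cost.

Minimum total cost: 271

Open {Joliet}: #1→Joliet 8·5=40, #2→Joliet 7·9=63, #3→Joliet 12·4=48, #4→Joliet 8·4=32.
Loads: Joliet carries 22/22. Service 183; fixed 88; total 271.
Next best feasible plan costs 328.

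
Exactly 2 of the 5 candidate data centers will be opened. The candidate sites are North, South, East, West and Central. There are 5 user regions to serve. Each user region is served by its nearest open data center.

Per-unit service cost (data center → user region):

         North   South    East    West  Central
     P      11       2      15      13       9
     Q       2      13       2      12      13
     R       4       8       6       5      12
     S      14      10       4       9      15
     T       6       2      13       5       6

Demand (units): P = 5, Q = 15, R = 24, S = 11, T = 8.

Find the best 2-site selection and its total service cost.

With exactly 2 open, each user region uses its cheapest among the chosen.
{South, East}: P→South 2·5=10, Q→East 2·15=30, R→East 6·24=144, S→East 4·11=44, T→South 2·8=16. Service cost 244.
{North, South}: service cost 262
{North, East}: service cost 273
Among all 10 size-2 choices, {South, East} is lowest.

Choose South and East; total service cost 244.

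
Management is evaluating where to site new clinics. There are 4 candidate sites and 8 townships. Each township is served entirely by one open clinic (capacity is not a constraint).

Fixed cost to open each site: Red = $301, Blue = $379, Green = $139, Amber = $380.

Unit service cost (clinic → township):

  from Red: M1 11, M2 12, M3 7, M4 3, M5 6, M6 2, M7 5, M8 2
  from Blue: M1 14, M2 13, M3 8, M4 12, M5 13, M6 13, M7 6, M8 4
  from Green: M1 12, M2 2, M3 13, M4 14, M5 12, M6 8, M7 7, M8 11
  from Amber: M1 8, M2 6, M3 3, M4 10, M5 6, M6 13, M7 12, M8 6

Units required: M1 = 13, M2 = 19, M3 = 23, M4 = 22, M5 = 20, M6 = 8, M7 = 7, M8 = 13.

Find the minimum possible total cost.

Minimum total cost: 1045

For any fixed open set, each township goes to its cheapest open site; total = fixed + service.
{Red, Green}: M1→Red 11·13=143, M2→Green 2·19=38, M3→Red 7·23=161, M4→Red 3·22=66, M5→Red 6·20=120, M6→Red 2·8=16, M7→Red 5·7=35, M8→Red 2·13=26. Service 605; fixed 440; total 1045.
{Red}: service 795 + fixed 301 = 1096
{Red, Amber}: service 550 + fixed 681 = 1231
{Red, Blue, Green, Amber}: service 474 + fixed 1199 = 1673
No other subset beats 1045.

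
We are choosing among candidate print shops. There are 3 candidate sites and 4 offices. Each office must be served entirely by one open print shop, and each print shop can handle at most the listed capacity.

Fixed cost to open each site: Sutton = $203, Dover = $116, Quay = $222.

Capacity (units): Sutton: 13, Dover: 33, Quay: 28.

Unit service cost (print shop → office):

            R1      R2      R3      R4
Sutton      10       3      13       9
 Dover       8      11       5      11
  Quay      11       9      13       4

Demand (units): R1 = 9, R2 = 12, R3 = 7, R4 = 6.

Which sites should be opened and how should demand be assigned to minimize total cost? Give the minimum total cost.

Open {Sutton, Dover}: R1→Dover 8·9=72, R2→Sutton 3·12=36, R3→Dover 5·7=35, R4→Dover 11·6=66.
Loads: Sutton carries 12/13, Dover carries 22/33. Service 209; fixed 319; total 528.
Next best feasible plan costs 577.

Minimum total cost: 528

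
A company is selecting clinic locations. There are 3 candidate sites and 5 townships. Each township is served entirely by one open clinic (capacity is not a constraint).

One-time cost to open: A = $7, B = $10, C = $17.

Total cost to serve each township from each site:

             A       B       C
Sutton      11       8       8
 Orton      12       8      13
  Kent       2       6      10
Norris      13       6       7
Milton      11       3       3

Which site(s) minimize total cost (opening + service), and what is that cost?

Open B only; minimum total cost 41.

For any fixed open set, each township goes to its cheapest open site; total = fixed + service.
{B}: Sutton→B 8, Orton→B 8, Kent→B 6, Norris→B 6, Milton→B 3. Service 31; fixed 10; total 41.
{A, B}: Sutton→B 8, Orton→B 8, Kent→A 2, Norris→B 6, Milton→B 3. Service 27; fixed 17; total 44.
{A}: service 49 + fixed 7 = 56
{A, B, C}: service 27 + fixed 34 = 61
(All 7 nonempty subsets were checked; B only is lowest.)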